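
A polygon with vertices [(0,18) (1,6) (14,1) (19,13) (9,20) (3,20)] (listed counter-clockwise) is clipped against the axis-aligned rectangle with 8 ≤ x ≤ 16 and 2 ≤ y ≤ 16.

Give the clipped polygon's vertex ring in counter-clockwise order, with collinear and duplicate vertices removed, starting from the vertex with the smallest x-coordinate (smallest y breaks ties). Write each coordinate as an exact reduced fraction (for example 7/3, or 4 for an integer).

Clipped polygon: [(8,43/13) (57/5,2) (173/12,2) (16,29/5) (16,151/10) (103/7,16) (8,16)]

1. After x ≥ 8: [(8,43/13) (14,1) (19,13) (9,20) (8,20)]
2. After x ≤ 16: [(8,43/13) (14,1) (16,29/5) (16,151/10) (9,20) (8,20)]
3. After y ≥ 2: [(8,43/13) (57/5,2) (173/12,2) (16,29/5) (16,151/10) (9,20) (8,20)]
4. After y ≤ 16: [(8,16) (8,43/13) (57/5,2) (173/12,2) (16,29/5) (16,151/10) (103/7,16)]
5. Canonical ring: [(8,43/13) (57/5,2) (173/12,2) (16,29/5) (16,151/10) (103/7,16) (8,16)]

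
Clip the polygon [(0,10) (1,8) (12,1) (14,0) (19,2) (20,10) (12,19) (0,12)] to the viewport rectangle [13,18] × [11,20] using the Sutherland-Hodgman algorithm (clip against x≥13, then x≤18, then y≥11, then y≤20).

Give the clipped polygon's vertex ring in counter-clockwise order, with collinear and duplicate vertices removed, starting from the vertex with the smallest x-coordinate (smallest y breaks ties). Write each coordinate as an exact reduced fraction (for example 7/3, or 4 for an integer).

1. After x ≥ 13: [(13,1/2) (14,0) (19,2) (20,10) (13,143/8)]
2. After x ≤ 18: [(13,1/2) (14,0) (18,8/5) (18,49/4) (13,143/8)]
3. After y ≥ 11: [(13,11) (18,11) (18,49/4) (13,143/8)]
4. After y ≤ 20: [(13,11) (18,11) (18,49/4) (13,143/8)]
5. Canonical ring: [(13,11) (18,11) (18,49/4) (13,143/8)]

Clipped polygon: [(13,11) (18,11) (18,49/4) (13,143/8)]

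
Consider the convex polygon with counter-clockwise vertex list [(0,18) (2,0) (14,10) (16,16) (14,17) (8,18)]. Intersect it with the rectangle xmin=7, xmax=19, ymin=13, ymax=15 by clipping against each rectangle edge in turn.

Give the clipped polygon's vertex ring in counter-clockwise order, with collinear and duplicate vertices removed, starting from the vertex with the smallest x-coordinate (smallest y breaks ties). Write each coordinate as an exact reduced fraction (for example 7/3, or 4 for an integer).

1. After x ≥ 7: [(7,18) (7,25/6) (14,10) (16,16) (14,17) (8,18)]
2. After x ≤ 19: [(7,18) (7,25/6) (14,10) (16,16) (14,17) (8,18)]
3. After y ≥ 13: [(7,18) (7,13) (15,13) (16,16) (14,17) (8,18)]
4. After y ≤ 15: [(7,15) (7,13) (15,13) (47/3,15)]
5. Canonical ring: [(7,13) (15,13) (47/3,15) (7,15)]

Clipped polygon: [(7,13) (15,13) (47/3,15) (7,15)]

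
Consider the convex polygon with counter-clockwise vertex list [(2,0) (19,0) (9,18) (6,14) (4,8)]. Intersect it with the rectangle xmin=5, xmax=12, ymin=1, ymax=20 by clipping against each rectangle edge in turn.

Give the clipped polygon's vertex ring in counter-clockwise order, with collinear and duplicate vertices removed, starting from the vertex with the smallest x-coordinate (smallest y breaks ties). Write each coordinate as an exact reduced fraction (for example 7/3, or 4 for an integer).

Clipped polygon: [(5,1) (12,1) (12,63/5) (9,18) (6,14) (5,11)]

1. After x ≥ 5: [(5,0) (19,0) (9,18) (6,14) (5,11)]
2. After x ≤ 12: [(5,0) (12,0) (12,63/5) (9,18) (6,14) (5,11)]
3. After y ≥ 1: [(5,1) (12,1) (12,63/5) (9,18) (6,14) (5,11)]
4. After y ≤ 20: [(5,1) (12,1) (12,63/5) (9,18) (6,14) (5,11)]
5. Canonical ring: [(5,1) (12,1) (12,63/5) (9,18) (6,14) (5,11)]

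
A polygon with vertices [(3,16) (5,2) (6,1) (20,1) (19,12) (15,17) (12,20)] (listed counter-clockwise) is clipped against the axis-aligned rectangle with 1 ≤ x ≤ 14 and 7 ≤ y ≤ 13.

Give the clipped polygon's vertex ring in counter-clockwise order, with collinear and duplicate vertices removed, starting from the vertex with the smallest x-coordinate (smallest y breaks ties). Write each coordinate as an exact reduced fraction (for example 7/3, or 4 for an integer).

Clipped polygon: [(24/7,13) (30/7,7) (14,7) (14,13)]

1. After x ≥ 1: [(3,16) (5,2) (6,1) (20,1) (19,12) (15,17) (12,20)]
2. After x ≤ 14: [(3,16) (5,2) (6,1) (14,1) (14,18) (12,20)]
3. After y ≥ 7: [(3,16) (30/7,7) (14,7) (14,18) (12,20)]
4. After y ≤ 13: [(24/7,13) (30/7,7) (14,7) (14,13)]
5. Canonical ring: [(24/7,13) (30/7,7) (14,7) (14,13)]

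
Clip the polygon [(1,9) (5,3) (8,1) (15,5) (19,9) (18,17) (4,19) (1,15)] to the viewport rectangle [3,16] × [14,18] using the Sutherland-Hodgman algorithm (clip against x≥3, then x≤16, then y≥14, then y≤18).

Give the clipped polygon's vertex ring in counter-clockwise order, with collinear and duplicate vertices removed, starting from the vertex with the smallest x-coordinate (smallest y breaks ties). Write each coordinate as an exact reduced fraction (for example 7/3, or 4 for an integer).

Clipped polygon: [(3,14) (16,14) (16,121/7) (11,18) (13/4,18) (3,53/3)]

1. After x ≥ 3: [(3,6) (5,3) (8,1) (15,5) (19,9) (18,17) (4,19) (3,53/3)]
2. After x ≤ 16: [(3,6) (5,3) (8,1) (15,5) (16,6) (16,121/7) (4,19) (3,53/3)]
3. After y ≥ 14: [(3,14) (16,14) (16,121/7) (4,19) (3,53/3)]
4. After y ≤ 18: [(3,14) (16,14) (16,121/7) (11,18) (13/4,18) (3,53/3)]
5. Canonical ring: [(3,14) (16,14) (16,121/7) (11,18) (13/4,18) (3,53/3)]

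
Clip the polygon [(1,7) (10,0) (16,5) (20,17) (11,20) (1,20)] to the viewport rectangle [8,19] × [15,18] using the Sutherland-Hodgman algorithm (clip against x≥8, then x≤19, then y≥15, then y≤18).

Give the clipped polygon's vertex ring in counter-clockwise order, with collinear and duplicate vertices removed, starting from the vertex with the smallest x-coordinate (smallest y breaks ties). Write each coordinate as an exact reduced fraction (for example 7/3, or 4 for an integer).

Clipped polygon: [(8,15) (19,15) (19,52/3) (17,18) (8,18)]

1. After x ≥ 8: [(8,14/9) (10,0) (16,5) (20,17) (11,20) (8,20)]
2. After x ≤ 19: [(8,14/9) (10,0) (16,5) (19,14) (19,52/3) (11,20) (8,20)]
3. After y ≥ 15: [(8,15) (19,15) (19,52/3) (11,20) (8,20)]
4. After y ≤ 18: [(8,18) (8,15) (19,15) (19,52/3) (17,18)]
5. Canonical ring: [(8,15) (19,15) (19,52/3) (17,18) (8,18)]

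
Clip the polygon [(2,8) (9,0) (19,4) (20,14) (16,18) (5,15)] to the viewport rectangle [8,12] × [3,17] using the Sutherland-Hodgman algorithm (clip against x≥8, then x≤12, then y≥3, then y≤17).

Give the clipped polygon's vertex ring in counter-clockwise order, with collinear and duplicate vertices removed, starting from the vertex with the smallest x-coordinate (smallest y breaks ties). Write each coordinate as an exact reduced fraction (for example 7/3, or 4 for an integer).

1. After x ≥ 8: [(8,8/7) (9,0) (19,4) (20,14) (16,18) (8,174/11)]
2. After x ≤ 12: [(8,8/7) (9,0) (12,6/5) (12,186/11) (8,174/11)]
3. After y ≥ 3: [(8,3) (12,3) (12,186/11) (8,174/11)]
4. After y ≤ 17: [(8,3) (12,3) (12,186/11) (8,174/11)]
5. Canonical ring: [(8,3) (12,3) (12,186/11) (8,174/11)]

Clipped polygon: [(8,3) (12,3) (12,186/11) (8,174/11)]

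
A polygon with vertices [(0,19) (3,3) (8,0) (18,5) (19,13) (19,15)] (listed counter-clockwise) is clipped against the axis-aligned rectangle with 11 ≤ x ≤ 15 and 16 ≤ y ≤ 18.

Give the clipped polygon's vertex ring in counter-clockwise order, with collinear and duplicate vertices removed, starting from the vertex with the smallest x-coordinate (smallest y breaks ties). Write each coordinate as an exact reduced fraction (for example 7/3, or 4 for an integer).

Clipped polygon: [(11,16) (57/4,16) (11,317/19)]

1. After x ≥ 11: [(11,317/19) (11,3/2) (18,5) (19,13) (19,15)]
2. After x ≤ 15: [(15,301/19) (11,317/19) (11,3/2) (15,7/2)]
3. After y ≥ 16: [(57/4,16) (11,317/19) (11,16)]
4. After y ≤ 18: [(57/4,16) (11,317/19) (11,16)]
5. Canonical ring: [(11,16) (57/4,16) (11,317/19)]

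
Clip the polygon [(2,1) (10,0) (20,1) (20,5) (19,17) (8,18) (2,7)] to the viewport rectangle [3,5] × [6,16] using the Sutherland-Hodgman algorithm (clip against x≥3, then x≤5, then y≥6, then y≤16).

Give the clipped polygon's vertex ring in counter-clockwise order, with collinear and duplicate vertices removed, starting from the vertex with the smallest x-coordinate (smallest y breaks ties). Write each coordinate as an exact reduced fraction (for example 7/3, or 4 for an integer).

1. After x ≥ 3: [(3,7/8) (10,0) (20,1) (20,5) (19,17) (8,18) (3,53/6)]
2. After x ≤ 5: [(3,7/8) (5,5/8) (5,25/2) (3,53/6)]
3. After y ≥ 6: [(3,6) (5,6) (5,25/2) (3,53/6)]
4. After y ≤ 16: [(3,6) (5,6) (5,25/2) (3,53/6)]
5. Canonical ring: [(3,6) (5,6) (5,25/2) (3,53/6)]

Clipped polygon: [(3,6) (5,6) (5,25/2) (3,53/6)]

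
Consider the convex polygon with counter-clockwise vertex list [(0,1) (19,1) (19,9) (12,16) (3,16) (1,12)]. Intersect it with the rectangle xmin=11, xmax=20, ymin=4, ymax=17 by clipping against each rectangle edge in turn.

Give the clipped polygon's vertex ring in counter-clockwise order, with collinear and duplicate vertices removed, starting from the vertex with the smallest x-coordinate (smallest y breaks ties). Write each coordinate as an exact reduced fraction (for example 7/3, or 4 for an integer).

Clipped polygon: [(11,4) (19,4) (19,9) (12,16) (11,16)]

1. After x ≥ 11: [(11,1) (19,1) (19,9) (12,16) (11,16)]
2. After x ≤ 20: [(11,1) (19,1) (19,9) (12,16) (11,16)]
3. After y ≥ 4: [(11,4) (19,4) (19,9) (12,16) (11,16)]
4. After y ≤ 17: [(11,4) (19,4) (19,9) (12,16) (11,16)]
5. Canonical ring: [(11,4) (19,4) (19,9) (12,16) (11,16)]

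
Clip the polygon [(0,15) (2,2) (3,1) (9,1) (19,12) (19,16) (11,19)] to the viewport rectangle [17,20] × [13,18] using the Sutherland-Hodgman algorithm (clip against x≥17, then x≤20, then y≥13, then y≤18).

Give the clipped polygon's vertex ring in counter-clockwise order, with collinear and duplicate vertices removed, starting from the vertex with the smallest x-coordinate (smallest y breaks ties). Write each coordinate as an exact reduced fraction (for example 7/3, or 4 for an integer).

1. After x ≥ 17: [(17,49/5) (19,12) (19,16) (17,67/4)]
2. After x ≤ 20: [(17,49/5) (19,12) (19,16) (17,67/4)]
3. After y ≥ 13: [(17,13) (19,13) (19,16) (17,67/4)]
4. After y ≤ 18: [(17,13) (19,13) (19,16) (17,67/4)]
5. Canonical ring: [(17,13) (19,13) (19,16) (17,67/4)]

Clipped polygon: [(17,13) (19,13) (19,16) (17,67/4)]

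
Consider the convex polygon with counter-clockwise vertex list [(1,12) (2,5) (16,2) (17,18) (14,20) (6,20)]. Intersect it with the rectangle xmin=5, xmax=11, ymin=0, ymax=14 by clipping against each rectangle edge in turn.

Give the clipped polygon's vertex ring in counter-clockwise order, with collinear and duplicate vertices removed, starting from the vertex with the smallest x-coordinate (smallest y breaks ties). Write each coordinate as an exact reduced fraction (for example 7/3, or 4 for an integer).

Clipped polygon: [(5,61/14) (11,43/14) (11,14) (5,14)]

1. After x ≥ 5: [(5,92/5) (5,61/14) (16,2) (17,18) (14,20) (6,20)]
2. After x ≤ 11: [(5,92/5) (5,61/14) (11,43/14) (11,20) (6,20)]
3. After y ≥ 0: [(5,92/5) (5,61/14) (11,43/14) (11,20) (6,20)]
4. After y ≤ 14: [(5,14) (5,61/14) (11,43/14) (11,14)]
5. Canonical ring: [(5,61/14) (11,43/14) (11,14) (5,14)]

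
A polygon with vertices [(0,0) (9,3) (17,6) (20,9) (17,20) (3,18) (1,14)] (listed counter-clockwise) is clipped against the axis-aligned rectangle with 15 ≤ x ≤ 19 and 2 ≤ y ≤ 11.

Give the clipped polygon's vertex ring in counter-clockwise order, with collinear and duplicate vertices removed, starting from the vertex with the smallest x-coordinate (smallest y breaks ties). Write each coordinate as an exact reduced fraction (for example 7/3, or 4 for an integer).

1. After x ≥ 15: [(15,21/4) (17,6) (20,9) (17,20) (15,138/7)]
2. After x ≤ 19: [(15,21/4) (17,6) (19,8) (19,38/3) (17,20) (15,138/7)]
3. After y ≥ 2: [(15,21/4) (17,6) (19,8) (19,38/3) (17,20) (15,138/7)]
4. After y ≤ 11: [(15,11) (15,21/4) (17,6) (19,8) (19,11)]
5. Canonical ring: [(15,21/4) (17,6) (19,8) (19,11) (15,11)]

Clipped polygon: [(15,21/4) (17,6) (19,8) (19,11) (15,11)]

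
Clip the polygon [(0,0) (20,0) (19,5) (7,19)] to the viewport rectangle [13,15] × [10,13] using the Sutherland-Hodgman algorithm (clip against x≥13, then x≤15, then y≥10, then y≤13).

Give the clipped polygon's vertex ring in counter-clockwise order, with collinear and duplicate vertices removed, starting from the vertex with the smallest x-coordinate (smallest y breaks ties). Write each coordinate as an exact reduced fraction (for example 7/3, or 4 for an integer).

1. After x ≥ 13: [(13,0) (20,0) (19,5) (13,12)]
2. After x ≤ 15: [(13,0) (15,0) (15,29/3) (13,12)]
3. After y ≥ 10: [(13,10) (103/7,10) (13,12)]
4. After y ≤ 13: [(13,10) (103/7,10) (13,12)]
5. Canonical ring: [(13,10) (103/7,10) (13,12)]

Clipped polygon: [(13,10) (103/7,10) (13,12)]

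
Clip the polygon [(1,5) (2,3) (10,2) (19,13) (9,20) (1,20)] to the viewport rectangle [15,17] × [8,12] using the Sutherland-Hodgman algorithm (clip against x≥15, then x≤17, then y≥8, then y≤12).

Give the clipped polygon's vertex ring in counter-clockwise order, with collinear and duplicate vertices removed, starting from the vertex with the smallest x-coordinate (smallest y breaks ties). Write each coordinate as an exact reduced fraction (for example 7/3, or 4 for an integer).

1. After x ≥ 15: [(15,73/9) (19,13) (15,79/5)]
2. After x ≤ 17: [(15,73/9) (17,95/9) (17,72/5) (15,79/5)]
3. After y ≥ 8: [(15,73/9) (17,95/9) (17,72/5) (15,79/5)]
4. After y ≤ 12: [(15,12) (15,73/9) (17,95/9) (17,12)]
5. Canonical ring: [(15,73/9) (17,95/9) (17,12) (15,12)]

Clipped polygon: [(15,73/9) (17,95/9) (17,12) (15,12)]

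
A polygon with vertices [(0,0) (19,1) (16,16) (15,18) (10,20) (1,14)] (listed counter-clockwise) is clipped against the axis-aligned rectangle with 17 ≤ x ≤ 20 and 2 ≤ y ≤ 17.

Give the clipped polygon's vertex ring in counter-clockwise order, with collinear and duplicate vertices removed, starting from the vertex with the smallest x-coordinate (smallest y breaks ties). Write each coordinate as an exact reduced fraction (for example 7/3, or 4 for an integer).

Clipped polygon: [(17,2) (94/5,2) (17,11)]

1. After x ≥ 17: [(17,17/19) (19,1) (17,11)]
2. After x ≤ 20: [(17,17/19) (19,1) (17,11)]
3. After y ≥ 2: [(17,2) (94/5,2) (17,11)]
4. After y ≤ 17: [(17,2) (94/5,2) (17,11)]
5. Canonical ring: [(17,2) (94/5,2) (17,11)]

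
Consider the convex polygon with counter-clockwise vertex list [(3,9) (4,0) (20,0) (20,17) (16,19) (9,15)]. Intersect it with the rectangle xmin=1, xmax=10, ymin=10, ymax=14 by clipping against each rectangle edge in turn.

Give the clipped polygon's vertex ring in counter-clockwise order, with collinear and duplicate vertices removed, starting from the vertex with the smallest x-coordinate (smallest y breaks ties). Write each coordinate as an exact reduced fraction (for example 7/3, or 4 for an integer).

1. After x ≥ 1: [(3,9) (4,0) (20,0) (20,17) (16,19) (9,15)]
2. After x ≤ 10: [(3,9) (4,0) (10,0) (10,109/7) (9,15)]
3. After y ≥ 10: [(4,10) (10,10) (10,109/7) (9,15)]
4. After y ≤ 14: [(8,14) (4,10) (10,10) (10,14)]
5. Canonical ring: [(4,10) (10,10) (10,14) (8,14)]

Clipped polygon: [(4,10) (10,10) (10,14) (8,14)]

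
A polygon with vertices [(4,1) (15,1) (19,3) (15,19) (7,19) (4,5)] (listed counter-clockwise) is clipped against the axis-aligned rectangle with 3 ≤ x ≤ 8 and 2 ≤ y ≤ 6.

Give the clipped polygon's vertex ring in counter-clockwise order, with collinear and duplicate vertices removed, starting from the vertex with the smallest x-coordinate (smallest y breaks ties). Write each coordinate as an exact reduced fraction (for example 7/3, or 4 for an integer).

1. After x ≥ 3: [(4,1) (15,1) (19,3) (15,19) (7,19) (4,5)]
2. After x ≤ 8: [(4,1) (8,1) (8,19) (7,19) (4,5)]
3. After y ≥ 2: [(4,2) (8,2) (8,19) (7,19) (4,5)]
4. After y ≤ 6: [(4,2) (8,2) (8,6) (59/14,6) (4,5)]
5. Canonical ring: [(4,2) (8,2) (8,6) (59/14,6) (4,5)]

Clipped polygon: [(4,2) (8,2) (8,6) (59/14,6) (4,5)]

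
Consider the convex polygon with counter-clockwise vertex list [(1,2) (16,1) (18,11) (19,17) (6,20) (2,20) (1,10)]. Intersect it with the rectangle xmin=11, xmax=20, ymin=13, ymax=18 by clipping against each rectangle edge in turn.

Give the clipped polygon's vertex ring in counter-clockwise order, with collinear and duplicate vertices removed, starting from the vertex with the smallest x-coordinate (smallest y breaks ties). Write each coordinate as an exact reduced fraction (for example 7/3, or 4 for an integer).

1. After x ≥ 11: [(11,4/3) (16,1) (18,11) (19,17) (11,245/13)]
2. After x ≤ 20: [(11,4/3) (16,1) (18,11) (19,17) (11,245/13)]
3. After y ≥ 13: [(11,13) (55/3,13) (19,17) (11,245/13)]
4. After y ≤ 18: [(11,18) (11,13) (55/3,13) (19,17) (44/3,18)]
5. Canonical ring: [(11,13) (55/3,13) (19,17) (44/3,18) (11,18)]

Clipped polygon: [(11,13) (55/3,13) (19,17) (44/3,18) (11,18)]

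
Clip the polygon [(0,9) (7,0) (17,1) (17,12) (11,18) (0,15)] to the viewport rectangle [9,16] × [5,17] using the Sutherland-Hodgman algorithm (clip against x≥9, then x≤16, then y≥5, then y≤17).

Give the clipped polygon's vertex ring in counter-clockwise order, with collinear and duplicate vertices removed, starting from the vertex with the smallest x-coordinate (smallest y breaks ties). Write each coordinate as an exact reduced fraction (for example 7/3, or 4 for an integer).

1. After x ≥ 9: [(9,1/5) (17,1) (17,12) (11,18) (9,192/11)]
2. After x ≤ 16: [(9,1/5) (16,9/10) (16,13) (11,18) (9,192/11)]
3. After y ≥ 5: [(9,5) (16,5) (16,13) (11,18) (9,192/11)]
4. After y ≤ 17: [(9,17) (9,5) (16,5) (16,13) (12,17)]
5. Canonical ring: [(9,5) (16,5) (16,13) (12,17) (9,17)]

Clipped polygon: [(9,5) (16,5) (16,13) (12,17) (9,17)]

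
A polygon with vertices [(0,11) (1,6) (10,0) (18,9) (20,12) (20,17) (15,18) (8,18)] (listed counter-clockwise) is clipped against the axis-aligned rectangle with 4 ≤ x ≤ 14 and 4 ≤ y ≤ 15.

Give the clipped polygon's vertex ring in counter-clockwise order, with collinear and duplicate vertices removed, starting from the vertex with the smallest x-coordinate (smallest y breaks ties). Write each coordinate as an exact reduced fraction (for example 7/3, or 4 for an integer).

Clipped polygon: [(4,4) (122/9,4) (14,9/2) (14,15) (32/7,15) (4,29/2)]

1. After x ≥ 4: [(4,29/2) (4,4) (10,0) (18,9) (20,12) (20,17) (15,18) (8,18)]
2. After x ≤ 14: [(4,29/2) (4,4) (10,0) (14,9/2) (14,18) (8,18)]
3. After y ≥ 4: [(4,29/2) (4,4) (4,4) (122/9,4) (14,9/2) (14,18) (8,18)]
4. After y ≤ 15: [(32/7,15) (4,29/2) (4,4) (4,4) (122/9,4) (14,9/2) (14,15)]
5. Canonical ring: [(4,4) (122/9,4) (14,9/2) (14,15) (32/7,15) (4,29/2)]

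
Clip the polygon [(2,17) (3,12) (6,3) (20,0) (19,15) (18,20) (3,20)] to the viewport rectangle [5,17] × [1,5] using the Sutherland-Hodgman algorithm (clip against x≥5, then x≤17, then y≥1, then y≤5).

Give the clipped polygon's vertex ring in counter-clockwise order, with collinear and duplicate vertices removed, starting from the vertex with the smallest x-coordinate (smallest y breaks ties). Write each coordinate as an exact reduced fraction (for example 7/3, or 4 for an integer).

1. After x ≥ 5: [(5,6) (6,3) (20,0) (19,15) (18,20) (5,20)]
2. After x ≤ 17: [(5,6) (6,3) (17,9/14) (17,20) (5,20)]
3. After y ≥ 1: [(5,6) (6,3) (46/3,1) (17,1) (17,20) (5,20)]
4. After y ≤ 5: [(16/3,5) (6,3) (46/3,1) (17,1) (17,5)]
5. Canonical ring: [(16/3,5) (6,3) (46/3,1) (17,1) (17,5)]

Clipped polygon: [(16/3,5) (6,3) (46/3,1) (17,1) (17,5)]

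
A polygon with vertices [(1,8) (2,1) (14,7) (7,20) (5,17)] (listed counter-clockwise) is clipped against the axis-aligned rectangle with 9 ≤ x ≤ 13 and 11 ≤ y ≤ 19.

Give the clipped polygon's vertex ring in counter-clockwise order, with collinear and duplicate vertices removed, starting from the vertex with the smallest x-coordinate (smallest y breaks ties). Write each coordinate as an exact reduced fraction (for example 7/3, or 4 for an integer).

1. After x ≥ 9: [(9,9/2) (14,7) (9,114/7)]
2. After x ≤ 13: [(9,9/2) (13,13/2) (13,62/7) (9,114/7)]
3. After y ≥ 11: [(9,11) (154/13,11) (9,114/7)]
4. After y ≤ 19: [(9,11) (154/13,11) (9,114/7)]
5. Canonical ring: [(9,11) (154/13,11) (9,114/7)]

Clipped polygon: [(9,11) (154/13,11) (9,114/7)]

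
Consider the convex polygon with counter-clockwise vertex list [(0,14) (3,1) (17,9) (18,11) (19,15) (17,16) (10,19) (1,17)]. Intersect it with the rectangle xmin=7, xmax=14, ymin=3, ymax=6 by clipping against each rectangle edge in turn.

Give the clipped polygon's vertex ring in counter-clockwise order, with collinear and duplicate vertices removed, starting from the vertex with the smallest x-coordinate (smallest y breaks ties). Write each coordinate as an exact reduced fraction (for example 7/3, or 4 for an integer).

Clipped polygon: [(7,23/7) (47/4,6) (7,6)]

1. After x ≥ 7: [(7,23/7) (17,9) (18,11) (19,15) (17,16) (10,19) (7,55/3)]
2. After x ≤ 14: [(7,23/7) (14,51/7) (14,121/7) (10,19) (7,55/3)]
3. After y ≥ 3: [(7,23/7) (14,51/7) (14,121/7) (10,19) (7,55/3)]
4. After y ≤ 6: [(7,6) (7,23/7) (47/4,6)]
5. Canonical ring: [(7,23/7) (47/4,6) (7,6)]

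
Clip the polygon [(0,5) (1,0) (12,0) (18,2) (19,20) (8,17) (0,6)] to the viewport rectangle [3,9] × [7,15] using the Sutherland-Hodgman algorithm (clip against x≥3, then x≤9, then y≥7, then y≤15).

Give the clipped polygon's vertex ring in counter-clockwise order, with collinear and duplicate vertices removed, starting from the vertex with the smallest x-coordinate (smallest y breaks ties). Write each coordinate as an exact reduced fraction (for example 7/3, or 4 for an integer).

1. After x ≥ 3: [(3,0) (12,0) (18,2) (19,20) (8,17) (3,81/8)]
2. After x ≤ 9: [(3,0) (9,0) (9,190/11) (8,17) (3,81/8)]
3. After y ≥ 7: [(3,7) (9,7) (9,190/11) (8,17) (3,81/8)]
4. After y ≤ 15: [(3,7) (9,7) (9,15) (72/11,15) (3,81/8)]
5. Canonical ring: [(3,7) (9,7) (9,15) (72/11,15) (3,81/8)]

Clipped polygon: [(3,7) (9,7) (9,15) (72/11,15) (3,81/8)]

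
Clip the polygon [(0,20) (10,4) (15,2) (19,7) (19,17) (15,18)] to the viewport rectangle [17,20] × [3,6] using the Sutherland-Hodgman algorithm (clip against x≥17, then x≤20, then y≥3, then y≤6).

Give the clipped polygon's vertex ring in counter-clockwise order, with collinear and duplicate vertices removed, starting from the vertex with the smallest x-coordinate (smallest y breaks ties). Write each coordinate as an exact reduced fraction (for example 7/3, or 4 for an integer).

1. After x ≥ 17: [(17,9/2) (19,7) (19,17) (17,35/2)]
2. After x ≤ 20: [(17,9/2) (19,7) (19,17) (17,35/2)]
3. After y ≥ 3: [(17,9/2) (19,7) (19,17) (17,35/2)]
4. After y ≤ 6: [(17,6) (17,9/2) (91/5,6)]
5. Canonical ring: [(17,9/2) (91/5,6) (17,6)]

Clipped polygon: [(17,9/2) (91/5,6) (17,6)]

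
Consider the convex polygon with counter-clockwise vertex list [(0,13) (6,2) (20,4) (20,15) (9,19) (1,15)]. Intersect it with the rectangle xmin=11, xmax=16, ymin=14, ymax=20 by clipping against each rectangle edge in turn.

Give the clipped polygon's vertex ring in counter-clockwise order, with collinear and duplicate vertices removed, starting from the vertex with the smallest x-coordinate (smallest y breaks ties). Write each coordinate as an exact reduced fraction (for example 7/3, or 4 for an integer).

Clipped polygon: [(11,14) (16,14) (16,181/11) (11,201/11)]

1. After x ≥ 11: [(11,19/7) (20,4) (20,15) (11,201/11)]
2. After x ≤ 16: [(11,19/7) (16,24/7) (16,181/11) (11,201/11)]
3. After y ≥ 14: [(11,14) (16,14) (16,181/11) (11,201/11)]
4. After y ≤ 20: [(11,14) (16,14) (16,181/11) (11,201/11)]
5. Canonical ring: [(11,14) (16,14) (16,181/11) (11,201/11)]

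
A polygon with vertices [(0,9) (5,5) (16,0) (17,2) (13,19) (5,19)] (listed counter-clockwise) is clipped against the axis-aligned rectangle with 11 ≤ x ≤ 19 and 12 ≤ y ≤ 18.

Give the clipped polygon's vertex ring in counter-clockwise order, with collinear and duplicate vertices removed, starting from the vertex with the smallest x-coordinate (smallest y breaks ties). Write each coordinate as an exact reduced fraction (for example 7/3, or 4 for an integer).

1. After x ≥ 11: [(11,25/11) (16,0) (17,2) (13,19) (11,19)]
2. After x ≤ 19: [(11,25/11) (16,0) (17,2) (13,19) (11,19)]
3. After y ≥ 12: [(11,12) (249/17,12) (13,19) (11,19)]
4. After y ≤ 18: [(11,18) (11,12) (249/17,12) (225/17,18)]
5. Canonical ring: [(11,12) (249/17,12) (225/17,18) (11,18)]

Clipped polygon: [(11,12) (249/17,12) (225/17,18) (11,18)]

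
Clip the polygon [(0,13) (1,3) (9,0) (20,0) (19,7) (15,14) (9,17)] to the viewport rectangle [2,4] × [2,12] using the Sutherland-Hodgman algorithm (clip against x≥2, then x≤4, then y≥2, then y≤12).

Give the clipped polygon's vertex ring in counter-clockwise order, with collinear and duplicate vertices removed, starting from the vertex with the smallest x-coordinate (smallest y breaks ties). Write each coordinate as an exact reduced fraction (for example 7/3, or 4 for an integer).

Clipped polygon: [(2,21/8) (11/3,2) (4,2) (4,12) (2,12)]

1. After x ≥ 2: [(2,125/9) (2,21/8) (9,0) (20,0) (19,7) (15,14) (9,17)]
2. After x ≤ 4: [(4,133/9) (2,125/9) (2,21/8) (4,15/8)]
3. After y ≥ 2: [(4,2) (4,133/9) (2,125/9) (2,21/8) (11/3,2)]
4. After y ≤ 12: [(4,2) (4,12) (2,12) (2,21/8) (11/3,2)]
5. Canonical ring: [(2,21/8) (11/3,2) (4,2) (4,12) (2,12)]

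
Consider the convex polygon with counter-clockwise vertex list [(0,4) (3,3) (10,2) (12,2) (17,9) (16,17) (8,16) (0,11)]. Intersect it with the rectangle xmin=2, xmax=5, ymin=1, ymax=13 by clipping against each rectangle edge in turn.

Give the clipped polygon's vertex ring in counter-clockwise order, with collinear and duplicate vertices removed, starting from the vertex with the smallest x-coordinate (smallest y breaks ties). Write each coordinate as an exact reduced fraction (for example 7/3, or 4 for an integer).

Clipped polygon: [(2,10/3) (3,3) (5,19/7) (5,13) (16/5,13) (2,49/4)]

1. After x ≥ 2: [(2,10/3) (3,3) (10,2) (12,2) (17,9) (16,17) (8,16) (2,49/4)]
2. After x ≤ 5: [(2,10/3) (3,3) (5,19/7) (5,113/8) (2,49/4)]
3. After y ≥ 1: [(2,10/3) (3,3) (5,19/7) (5,113/8) (2,49/4)]
4. After y ≤ 13: [(2,10/3) (3,3) (5,19/7) (5,13) (16/5,13) (2,49/4)]
5. Canonical ring: [(2,10/3) (3,3) (5,19/7) (5,13) (16/5,13) (2,49/4)]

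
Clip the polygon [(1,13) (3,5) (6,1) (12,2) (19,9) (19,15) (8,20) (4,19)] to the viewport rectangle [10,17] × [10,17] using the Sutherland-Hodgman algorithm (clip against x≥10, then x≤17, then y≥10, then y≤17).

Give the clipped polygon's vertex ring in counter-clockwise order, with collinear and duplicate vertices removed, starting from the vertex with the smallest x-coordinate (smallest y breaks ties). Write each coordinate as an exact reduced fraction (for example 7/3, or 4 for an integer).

Clipped polygon: [(10,10) (17,10) (17,175/11) (73/5,17) (10,17)]

1. After x ≥ 10: [(10,5/3) (12,2) (19,9) (19,15) (10,210/11)]
2. After x ≤ 17: [(10,5/3) (12,2) (17,7) (17,175/11) (10,210/11)]
3. After y ≥ 10: [(10,10) (17,10) (17,175/11) (10,210/11)]
4. After y ≤ 17: [(10,17) (10,10) (17,10) (17,175/11) (73/5,17)]
5. Canonical ring: [(10,10) (17,10) (17,175/11) (73/5,17) (10,17)]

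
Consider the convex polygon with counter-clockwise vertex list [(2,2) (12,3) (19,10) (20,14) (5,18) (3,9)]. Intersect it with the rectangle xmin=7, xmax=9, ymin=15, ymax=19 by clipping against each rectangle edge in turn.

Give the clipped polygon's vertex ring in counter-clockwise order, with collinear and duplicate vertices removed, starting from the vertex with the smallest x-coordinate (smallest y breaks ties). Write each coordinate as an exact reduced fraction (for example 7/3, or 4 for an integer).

Clipped polygon: [(7,15) (9,15) (9,254/15) (7,262/15)]

1. After x ≥ 7: [(7,5/2) (12,3) (19,10) (20,14) (7,262/15)]
2. After x ≤ 9: [(7,5/2) (9,27/10) (9,254/15) (7,262/15)]
3. After y ≥ 15: [(7,15) (9,15) (9,254/15) (7,262/15)]
4. After y ≤ 19: [(7,15) (9,15) (9,254/15) (7,262/15)]
5. Canonical ring: [(7,15) (9,15) (9,254/15) (7,262/15)]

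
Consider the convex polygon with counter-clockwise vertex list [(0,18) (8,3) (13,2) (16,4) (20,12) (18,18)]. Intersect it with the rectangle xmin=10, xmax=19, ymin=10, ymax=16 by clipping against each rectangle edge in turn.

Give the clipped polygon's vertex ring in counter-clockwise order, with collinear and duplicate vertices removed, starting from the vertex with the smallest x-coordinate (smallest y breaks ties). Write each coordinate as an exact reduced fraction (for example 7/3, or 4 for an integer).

1. After x ≥ 10: [(10,18) (10,13/5) (13,2) (16,4) (20,12) (18,18)]
2. After x ≤ 19: [(10,18) (10,13/5) (13,2) (16,4) (19,10) (19,15) (18,18)]
3. After y ≥ 10: [(10,18) (10,10) (19,10) (19,10) (19,15) (18,18)]
4. After y ≤ 16: [(10,16) (10,10) (19,10) (19,10) (19,15) (56/3,16)]
5. Canonical ring: [(10,10) (19,10) (19,15) (56/3,16) (10,16)]

Clipped polygon: [(10,10) (19,10) (19,15) (56/3,16) (10,16)]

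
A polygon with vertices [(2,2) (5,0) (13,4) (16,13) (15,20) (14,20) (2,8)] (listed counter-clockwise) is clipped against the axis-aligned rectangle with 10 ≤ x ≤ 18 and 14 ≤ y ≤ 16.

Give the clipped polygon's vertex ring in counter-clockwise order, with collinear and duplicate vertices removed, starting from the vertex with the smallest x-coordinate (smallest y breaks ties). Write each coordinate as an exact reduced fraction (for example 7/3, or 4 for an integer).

Clipped polygon: [(10,14) (111/7,14) (109/7,16) (10,16)]

1. After x ≥ 10: [(10,5/2) (13,4) (16,13) (15,20) (14,20) (10,16)]
2. After x ≤ 18: [(10,5/2) (13,4) (16,13) (15,20) (14,20) (10,16)]
3. After y ≥ 14: [(10,14) (111/7,14) (15,20) (14,20) (10,16)]
4. After y ≤ 16: [(10,14) (111/7,14) (109/7,16) (10,16) (10,16)]
5. Canonical ring: [(10,14) (111/7,14) (109/7,16) (10,16)]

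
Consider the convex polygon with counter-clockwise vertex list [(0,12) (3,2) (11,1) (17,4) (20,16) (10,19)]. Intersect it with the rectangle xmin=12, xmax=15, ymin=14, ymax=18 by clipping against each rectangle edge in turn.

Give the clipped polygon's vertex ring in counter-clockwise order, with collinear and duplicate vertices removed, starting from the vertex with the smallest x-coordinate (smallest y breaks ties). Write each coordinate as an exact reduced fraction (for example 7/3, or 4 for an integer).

Clipped polygon: [(12,14) (15,14) (15,35/2) (40/3,18) (12,18)]

1. After x ≥ 12: [(12,3/2) (17,4) (20,16) (12,92/5)]
2. After x ≤ 15: [(12,3/2) (15,3) (15,35/2) (12,92/5)]
3. After y ≥ 14: [(12,14) (15,14) (15,35/2) (12,92/5)]
4. After y ≤ 18: [(12,18) (12,14) (15,14) (15,35/2) (40/3,18)]
5. Canonical ring: [(12,14) (15,14) (15,35/2) (40/3,18) (12,18)]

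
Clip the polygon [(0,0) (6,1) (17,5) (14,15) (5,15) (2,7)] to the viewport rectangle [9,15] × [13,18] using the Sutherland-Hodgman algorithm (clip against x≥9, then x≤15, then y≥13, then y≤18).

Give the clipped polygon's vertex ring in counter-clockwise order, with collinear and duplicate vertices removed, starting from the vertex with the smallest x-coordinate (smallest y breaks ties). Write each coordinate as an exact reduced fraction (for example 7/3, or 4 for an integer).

Clipped polygon: [(9,13) (73/5,13) (14,15) (9,15)]

1. After x ≥ 9: [(9,23/11) (17,5) (14,15) (9,15)]
2. After x ≤ 15: [(9,23/11) (15,47/11) (15,35/3) (14,15) (9,15)]
3. After y ≥ 13: [(9,13) (73/5,13) (14,15) (9,15)]
4. After y ≤ 18: [(9,13) (73/5,13) (14,15) (9,15)]
5. Canonical ring: [(9,13) (73/5,13) (14,15) (9,15)]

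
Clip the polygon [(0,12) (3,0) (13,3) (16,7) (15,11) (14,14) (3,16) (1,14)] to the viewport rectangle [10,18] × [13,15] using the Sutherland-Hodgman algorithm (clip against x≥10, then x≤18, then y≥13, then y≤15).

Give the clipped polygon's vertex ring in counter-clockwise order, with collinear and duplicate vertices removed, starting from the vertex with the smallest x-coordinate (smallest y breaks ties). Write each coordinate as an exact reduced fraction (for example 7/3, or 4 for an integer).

1. After x ≥ 10: [(10,21/10) (13,3) (16,7) (15,11) (14,14) (10,162/11)]
2. After x ≤ 18: [(10,21/10) (13,3) (16,7) (15,11) (14,14) (10,162/11)]
3. After y ≥ 13: [(10,13) (43/3,13) (14,14) (10,162/11)]
4. After y ≤ 15: [(10,13) (43/3,13) (14,14) (10,162/11)]
5. Canonical ring: [(10,13) (43/3,13) (14,14) (10,162/11)]

Clipped polygon: [(10,13) (43/3,13) (14,14) (10,162/11)]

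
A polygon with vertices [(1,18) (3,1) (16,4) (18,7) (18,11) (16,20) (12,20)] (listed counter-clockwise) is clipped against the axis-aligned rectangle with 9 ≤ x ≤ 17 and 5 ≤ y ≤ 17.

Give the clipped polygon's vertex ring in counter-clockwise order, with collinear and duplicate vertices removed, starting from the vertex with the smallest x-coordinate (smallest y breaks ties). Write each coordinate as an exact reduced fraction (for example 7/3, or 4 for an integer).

Clipped polygon: [(9,5) (50/3,5) (17,11/2) (17,31/2) (50/3,17) (9,17)]

1. After x ≥ 9: [(9,214/11) (9,31/13) (16,4) (18,7) (18,11) (16,20) (12,20)]
2. After x ≤ 17: [(9,214/11) (9,31/13) (16,4) (17,11/2) (17,31/2) (16,20) (12,20)]
3. After y ≥ 5: [(9,214/11) (9,5) (50/3,5) (17,11/2) (17,31/2) (16,20) (12,20)]
4. After y ≤ 17: [(9,17) (9,5) (50/3,5) (17,11/2) (17,31/2) (50/3,17)]
5. Canonical ring: [(9,5) (50/3,5) (17,11/2) (17,31/2) (50/3,17) (9,17)]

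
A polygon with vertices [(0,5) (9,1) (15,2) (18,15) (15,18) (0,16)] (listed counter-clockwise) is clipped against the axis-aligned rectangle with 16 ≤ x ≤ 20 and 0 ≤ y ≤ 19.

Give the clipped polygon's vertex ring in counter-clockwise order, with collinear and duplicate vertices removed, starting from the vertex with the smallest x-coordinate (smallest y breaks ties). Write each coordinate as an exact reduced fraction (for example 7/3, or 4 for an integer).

Clipped polygon: [(16,19/3) (18,15) (16,17)]

1. After x ≥ 16: [(16,19/3) (18,15) (16,17)]
2. After x ≤ 20: [(16,19/3) (18,15) (16,17)]
3. After y ≥ 0: [(16,19/3) (18,15) (16,17)]
4. After y ≤ 19: [(16,19/3) (18,15) (16,17)]
5. Canonical ring: [(16,19/3) (18,15) (16,17)]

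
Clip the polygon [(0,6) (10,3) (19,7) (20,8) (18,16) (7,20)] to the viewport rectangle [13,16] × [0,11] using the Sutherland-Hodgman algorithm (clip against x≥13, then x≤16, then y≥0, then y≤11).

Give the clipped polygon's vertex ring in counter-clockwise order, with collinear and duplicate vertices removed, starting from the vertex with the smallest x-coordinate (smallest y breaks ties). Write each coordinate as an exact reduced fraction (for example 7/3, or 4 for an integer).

Clipped polygon: [(13,13/3) (16,17/3) (16,11) (13,11)]

1. After x ≥ 13: [(13,13/3) (19,7) (20,8) (18,16) (13,196/11)]
2. After x ≤ 16: [(13,13/3) (16,17/3) (16,184/11) (13,196/11)]
3. After y ≥ 0: [(13,13/3) (16,17/3) (16,184/11) (13,196/11)]
4. After y ≤ 11: [(13,11) (13,13/3) (16,17/3) (16,11)]
5. Canonical ring: [(13,13/3) (16,17/3) (16,11) (13,11)]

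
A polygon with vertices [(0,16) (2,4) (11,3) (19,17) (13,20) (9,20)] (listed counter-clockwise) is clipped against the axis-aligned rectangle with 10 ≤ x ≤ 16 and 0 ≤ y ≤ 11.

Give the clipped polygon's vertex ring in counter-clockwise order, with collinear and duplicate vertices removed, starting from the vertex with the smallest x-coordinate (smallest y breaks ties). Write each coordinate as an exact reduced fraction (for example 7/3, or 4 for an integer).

Clipped polygon: [(10,28/9) (11,3) (109/7,11) (10,11)]

1. After x ≥ 10: [(10,28/9) (11,3) (19,17) (13,20) (10,20)]
2. After x ≤ 16: [(10,28/9) (11,3) (16,47/4) (16,37/2) (13,20) (10,20)]
3. After y ≥ 0: [(10,28/9) (11,3) (16,47/4) (16,37/2) (13,20) (10,20)]
4. After y ≤ 11: [(10,11) (10,28/9) (11,3) (109/7,11)]
5. Canonical ring: [(10,28/9) (11,3) (109/7,11) (10,11)]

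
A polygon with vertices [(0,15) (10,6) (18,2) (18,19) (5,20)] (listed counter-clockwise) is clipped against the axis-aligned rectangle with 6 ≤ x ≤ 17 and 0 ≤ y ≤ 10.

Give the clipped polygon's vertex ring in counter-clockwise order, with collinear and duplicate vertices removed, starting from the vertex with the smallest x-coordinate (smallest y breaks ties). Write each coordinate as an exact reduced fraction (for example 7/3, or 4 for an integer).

Clipped polygon: [(6,48/5) (10,6) (17,5/2) (17,10) (6,10)]

1. After x ≥ 6: [(6,48/5) (10,6) (18,2) (18,19) (6,259/13)]
2. After x ≤ 17: [(6,48/5) (10,6) (17,5/2) (17,248/13) (6,259/13)]
3. After y ≥ 0: [(6,48/5) (10,6) (17,5/2) (17,248/13) (6,259/13)]
4. After y ≤ 10: [(6,10) (6,48/5) (10,6) (17,5/2) (17,10)]
5. Canonical ring: [(6,48/5) (10,6) (17,5/2) (17,10) (6,10)]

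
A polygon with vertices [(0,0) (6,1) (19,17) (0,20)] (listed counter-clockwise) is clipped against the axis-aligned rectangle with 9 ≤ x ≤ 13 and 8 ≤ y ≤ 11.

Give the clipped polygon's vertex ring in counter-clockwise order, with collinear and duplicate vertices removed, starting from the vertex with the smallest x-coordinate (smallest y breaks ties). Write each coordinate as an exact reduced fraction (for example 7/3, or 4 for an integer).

1. After x ≥ 9: [(9,61/13) (19,17) (9,353/19)]
2. After x ≤ 13: [(9,61/13) (13,125/13) (13,341/19) (9,353/19)]
3. After y ≥ 8: [(9,8) (187/16,8) (13,125/13) (13,341/19) (9,353/19)]
4. After y ≤ 11: [(9,11) (9,8) (187/16,8) (13,125/13) (13,11)]
5. Canonical ring: [(9,8) (187/16,8) (13,125/13) (13,11) (9,11)]

Clipped polygon: [(9,8) (187/16,8) (13,125/13) (13,11) (9,11)]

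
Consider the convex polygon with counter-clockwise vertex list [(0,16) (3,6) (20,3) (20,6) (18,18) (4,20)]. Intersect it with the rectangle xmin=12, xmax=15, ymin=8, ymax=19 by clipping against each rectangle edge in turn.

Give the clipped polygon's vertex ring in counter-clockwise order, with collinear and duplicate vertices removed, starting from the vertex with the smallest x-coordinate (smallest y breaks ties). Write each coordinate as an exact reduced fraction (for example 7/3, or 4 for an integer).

1. After x ≥ 12: [(12,75/17) (20,3) (20,6) (18,18) (12,132/7)]
2. After x ≤ 15: [(12,75/17) (15,66/17) (15,129/7) (12,132/7)]
3. After y ≥ 8: [(12,8) (15,8) (15,129/7) (12,132/7)]
4. After y ≤ 19: [(12,8) (15,8) (15,129/7) (12,132/7)]
5. Canonical ring: [(12,8) (15,8) (15,129/7) (12,132/7)]

Clipped polygon: [(12,8) (15,8) (15,129/7) (12,132/7)]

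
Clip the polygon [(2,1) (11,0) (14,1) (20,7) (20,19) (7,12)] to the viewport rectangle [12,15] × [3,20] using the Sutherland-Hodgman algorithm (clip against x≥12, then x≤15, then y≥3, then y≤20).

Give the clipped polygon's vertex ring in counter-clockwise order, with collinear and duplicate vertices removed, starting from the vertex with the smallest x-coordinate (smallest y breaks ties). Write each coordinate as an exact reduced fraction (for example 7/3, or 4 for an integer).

Clipped polygon: [(12,3) (15,3) (15,212/13) (12,191/13)]

1. After x ≥ 12: [(12,1/3) (14,1) (20,7) (20,19) (12,191/13)]
2. After x ≤ 15: [(12,1/3) (14,1) (15,2) (15,212/13) (12,191/13)]
3. After y ≥ 3: [(12,3) (15,3) (15,212/13) (12,191/13)]
4. After y ≤ 20: [(12,3) (15,3) (15,212/13) (12,191/13)]
5. Canonical ring: [(12,3) (15,3) (15,212/13) (12,191/13)]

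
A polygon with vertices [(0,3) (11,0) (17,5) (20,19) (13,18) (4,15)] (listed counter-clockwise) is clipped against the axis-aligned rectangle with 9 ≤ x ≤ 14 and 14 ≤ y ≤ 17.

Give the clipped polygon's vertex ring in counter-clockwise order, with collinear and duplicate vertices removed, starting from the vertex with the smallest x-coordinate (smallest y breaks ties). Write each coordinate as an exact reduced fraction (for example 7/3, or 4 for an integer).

1. After x ≥ 9: [(9,6/11) (11,0) (17,5) (20,19) (13,18) (9,50/3)]
2. After x ≤ 14: [(9,6/11) (11,0) (14,5/2) (14,127/7) (13,18) (9,50/3)]
3. After y ≥ 14: [(9,14) (14,14) (14,127/7) (13,18) (9,50/3)]
4. After y ≤ 17: [(9,14) (14,14) (14,17) (10,17) (9,50/3)]
5. Canonical ring: [(9,14) (14,14) (14,17) (10,17) (9,50/3)]

Clipped polygon: [(9,14) (14,14) (14,17) (10,17) (9,50/3)]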